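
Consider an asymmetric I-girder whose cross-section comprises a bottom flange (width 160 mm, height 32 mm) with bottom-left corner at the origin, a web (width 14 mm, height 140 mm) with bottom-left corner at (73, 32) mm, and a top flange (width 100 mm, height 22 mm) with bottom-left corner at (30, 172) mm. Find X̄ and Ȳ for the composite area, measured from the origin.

X̄ = 80.00 mm, Ȳ = 73.75 mm

bottom flange: A = 160 × 32 = 5120.00, centroid at (80.00, 16.00).
web: A = 14 × 140 = 1960.00, centroid at (80.00, 102.00).
top flange: A = 100 × 22 = 2200.00, centroid at (80.00, 183.00).
ΣA = 9280.00 mm²
ΣAX̄ = (5120.00)(80.00) + (1960.00)(80.00) + (2200.00)(80.00) = 742400.00 mm³
ΣAȲ = (5120.00)(16.00) + (1960.00)(102.00) + (2200.00)(183.00) = 684440.00 mm³
X̄ = 742400.00 / 9280.00 = 80.00 mm
Ȳ = 684440.00 / 9280.00 = 73.75 mm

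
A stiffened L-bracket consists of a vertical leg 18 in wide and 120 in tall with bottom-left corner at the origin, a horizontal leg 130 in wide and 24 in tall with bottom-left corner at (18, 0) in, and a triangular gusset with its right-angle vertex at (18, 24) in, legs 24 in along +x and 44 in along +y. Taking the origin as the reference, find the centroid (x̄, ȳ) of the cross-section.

vertical leg: A = 18 × 120 = 2160.00, centroid at (9.00, 60.00).
horizontal leg: A = 130 × 24 = 3120.00, centroid at (83.00, 12.00).
gusset: A = ½·24·44 = 528.00, centroid at (26.00, 38.67).
ΣA = 5808.00 in², ΣAx̄ = 292128.00 in³, ΣAȳ = 187456.00 in³.
x̄ = 292128.00/5808.00 = 50.30 in; ȳ = 187456.00/5808.00 = 32.28 in.

x̄ = 50.30 in, ȳ = 32.28 in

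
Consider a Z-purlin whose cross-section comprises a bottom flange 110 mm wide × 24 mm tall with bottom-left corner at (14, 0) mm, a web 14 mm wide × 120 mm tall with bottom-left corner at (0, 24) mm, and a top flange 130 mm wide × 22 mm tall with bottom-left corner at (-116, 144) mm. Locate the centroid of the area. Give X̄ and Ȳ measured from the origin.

X̄ = 6.69 mm, Ȳ = 85.81 mm

Part | A | x̄ᵢ | ȳᵢ | A·x̄ᵢ | A·ȳᵢ
bottom flange | 2640.00 | 69.00 | 12.00 | 182160.00 | 31680.00
web | 1680.00 | 7.00 | 84.00 | 11760.00 | 141120.00
top flange | 2860.00 | -51.00 | 155.00 | -145860.00 | 443300.00
Σ | 7180.00 |  |  | 48060.00 | 616100.00
X̄ = 48060.00 / 7180.00 = 6.69 mm
Ȳ = 616100.00 / 7180.00 = 85.81 mm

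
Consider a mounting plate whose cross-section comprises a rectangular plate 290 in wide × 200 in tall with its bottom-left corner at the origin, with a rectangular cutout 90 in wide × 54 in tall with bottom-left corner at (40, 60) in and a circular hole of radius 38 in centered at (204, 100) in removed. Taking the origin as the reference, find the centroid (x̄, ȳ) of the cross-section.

plate: A = 290 × 200 = 58000.00, centroid at (145.00, 100.00).
hole 1: A = −(90 × 54) = -4860.00, centroid at (85.00, 87.00).
hole 2: A = −π·38² = -4536.46, centroid at (204.00, 100.00).
ΣA = 48603.54 in², ΣAx̄ = 7071462.20 in³, ΣAȳ = 4923534.02 in³.
x̄ = 7071462.20/48603.54 = 145.49 in; ȳ = 4923534.02/48603.54 = 101.30 in.

x̄ = 145.49 in, ȳ = 101.30 in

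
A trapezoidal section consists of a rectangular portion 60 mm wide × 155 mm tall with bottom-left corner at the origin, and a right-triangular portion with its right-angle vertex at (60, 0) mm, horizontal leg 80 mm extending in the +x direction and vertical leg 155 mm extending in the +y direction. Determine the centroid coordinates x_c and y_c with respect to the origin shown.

Part | A | x̄ᵢ | ȳᵢ | A·x̄ᵢ | A·ȳᵢ
rectangular portion | 9300.00 | 30.00 | 77.50 | 279000.00 | 720750.00
triangular portion | 6200.00 | 86.67 | 51.67 | 537333.33 | 320333.33
Σ | 15500.00 |  |  | 816333.33 | 1041083.33
x_c = 816333.33 / 15500.00 = 52.67 mm
y_c = 1041083.33 / 15500.00 = 67.17 mm

x_c = 52.67 mm, y_c = 67.17 mm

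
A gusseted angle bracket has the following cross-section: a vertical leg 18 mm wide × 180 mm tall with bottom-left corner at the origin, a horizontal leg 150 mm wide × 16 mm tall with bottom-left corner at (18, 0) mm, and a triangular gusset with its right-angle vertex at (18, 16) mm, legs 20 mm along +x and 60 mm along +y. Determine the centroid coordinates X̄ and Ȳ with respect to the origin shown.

vertical leg: A = 18 × 180 = 3240.00, centroid at (9.00, 90.00).
horizontal leg: A = 150 × 16 = 2400.00, centroid at (93.00, 8.00).
gusset: A = ½·20·60 = 600.00, centroid at (24.67, 36.00).
ΣA = 6240.00 mm², ΣAX̄ = 267160.00 mm³, ΣAȲ = 332400.00 mm³.
X̄ = 267160.00/6240.00 = 42.81 mm; Ȳ = 332400.00/6240.00 = 53.27 mm.

X̄ = 42.81 mm, Ȳ = 53.27 mm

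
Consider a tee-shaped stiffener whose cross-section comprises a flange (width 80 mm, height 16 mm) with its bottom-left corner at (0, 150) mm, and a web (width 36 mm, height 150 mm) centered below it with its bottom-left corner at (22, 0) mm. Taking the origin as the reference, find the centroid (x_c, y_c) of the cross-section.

x_c = 40.00 mm, y_c = 90.90 mm

Part | A | x̄ᵢ | ȳᵢ | A·x̄ᵢ | A·ȳᵢ
web | 5400.00 | 40.00 | 75.00 | 216000.00 | 405000.00
flange | 1280.00 | 40.00 | 158.00 | 51200.00 | 202240.00
Σ | 6680.00 |  |  | 267200.00 | 607240.00
x_c = 267200.00 / 6680.00 = 40.00 mm
y_c = 607240.00 / 6680.00 = 90.90 mm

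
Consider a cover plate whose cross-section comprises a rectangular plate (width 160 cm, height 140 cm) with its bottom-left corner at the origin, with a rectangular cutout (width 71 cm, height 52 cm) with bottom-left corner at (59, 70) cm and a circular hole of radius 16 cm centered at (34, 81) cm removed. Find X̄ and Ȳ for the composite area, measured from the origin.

plate: A = 160 × 140 = 22400.00, centroid at (80.00, 70.00).
hole 1: A = −(71 × 52) = -3692.00, centroid at (94.50, 96.00).
hole 2: A = −π·16² = -804.25, centroid at (34.00, 81.00).
ΣA = 17903.75 cm², ΣAX̄ = 1415761.58 cm³, ΣAȲ = 1148423.93 cm³.
X̄ = 1415761.58/17903.75 = 79.08 cm; Ȳ = 1148423.93/17903.75 = 64.14 cm.

X̄ = 79.08 cm, Ȳ = 64.14 cm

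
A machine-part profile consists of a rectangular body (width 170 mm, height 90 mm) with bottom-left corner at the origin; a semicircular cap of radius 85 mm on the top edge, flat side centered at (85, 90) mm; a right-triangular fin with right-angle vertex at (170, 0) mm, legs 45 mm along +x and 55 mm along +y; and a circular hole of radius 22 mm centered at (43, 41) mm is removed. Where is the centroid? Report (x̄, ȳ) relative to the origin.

rectangular body: A = 170 × 90 = 15300.00, centroid at (85.00, 45.00).
semicircular top: A = ½π·85² = 11349.00, centroid at (85.00, 126.08).
triangular fin: A = ½·45·55 = 1237.50, centroid at (185.00, 18.33).
hole: A = −π·22² = -1520.53, centroid at (43.00, 41.00).
ΣA = 26365.97 mm²
ΣAx̄ = (15300.00)(85.00) + (11349.00)(85.00) + (1237.50)(185.00) + (-1520.53)(43.00) = 2428719.97 mm³
ΣAȳ = (15300.00)(45.00) + (11349.00)(126.08) + (1237.50)(18.33) + (-1520.53)(41.00) = 2079672.71 mm³
x̄ = 2428719.97 / 26365.97 = 92.12 mm
ȳ = 2079672.71 / 26365.97 = 78.88 mm

x̄ = 92.12 mm, ȳ = 78.88 mm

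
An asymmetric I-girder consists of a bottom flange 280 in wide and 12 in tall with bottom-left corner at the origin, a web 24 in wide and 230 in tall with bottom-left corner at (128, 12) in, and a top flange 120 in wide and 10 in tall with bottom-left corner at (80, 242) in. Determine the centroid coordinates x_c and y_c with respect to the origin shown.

Part | A | x̄ᵢ | ȳᵢ | A·x̄ᵢ | A·ȳᵢ
bottom flange | 3360.00 | 140.00 | 6.00 | 470400.00 | 20160.00
web | 5520.00 | 140.00 | 127.00 | 772800.00 | 701040.00
top flange | 1200.00 | 140.00 | 247.00 | 168000.00 | 296400.00
Σ | 10080.00 |  |  | 1411200.00 | 1017600.00
x_c = 1411200.00 / 10080.00 = 140.00 in
y_c = 1017600.00 / 10080.00 = 100.95 in

x_c = 140.00 in, y_c = 100.95 in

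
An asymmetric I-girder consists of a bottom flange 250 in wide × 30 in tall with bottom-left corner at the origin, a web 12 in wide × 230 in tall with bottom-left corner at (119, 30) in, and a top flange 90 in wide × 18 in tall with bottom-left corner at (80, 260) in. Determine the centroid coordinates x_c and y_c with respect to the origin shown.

x_c = 125.00 in, y_c = 79.84 in

bottom flange: A = 250 × 30 = 7500.00, centroid at (125.00, 15.00).
web: A = 12 × 230 = 2760.00, centroid at (125.00, 145.00).
top flange: A = 90 × 18 = 1620.00, centroid at (125.00, 269.00).
ΣA = 11880.00 in², ΣAx_c = 1485000.00 in³, ΣAy_c = 948480.00 in³.
x_c = 1485000.00/11880.00 = 125.00 in; y_c = 948480.00/11880.00 = 79.84 in.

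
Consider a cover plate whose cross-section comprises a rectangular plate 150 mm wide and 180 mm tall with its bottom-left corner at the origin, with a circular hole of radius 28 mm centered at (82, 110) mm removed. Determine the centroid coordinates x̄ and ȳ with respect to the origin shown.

x̄ = 74.30 mm, ȳ = 87.99 mm

plate: A = 150 × 180 = 27000.00, centroid at (75.00, 90.00).
hole: A = −π·28² = -2463.01, centroid at (82.00, 110.00).
ΣA = 24536.99 mm²
ΣAx̄ = (27000.00)(75.00) + (-2463.01)(82.00) = 1823033.29 mm³
ΣAȳ = (27000.00)(90.00) + (-2463.01)(110.00) = 2159069.05 mm³
x̄ = 1823033.29 / 24536.99 = 74.30 mm
ȳ = 2159069.05 / 24536.99 = 87.99 mm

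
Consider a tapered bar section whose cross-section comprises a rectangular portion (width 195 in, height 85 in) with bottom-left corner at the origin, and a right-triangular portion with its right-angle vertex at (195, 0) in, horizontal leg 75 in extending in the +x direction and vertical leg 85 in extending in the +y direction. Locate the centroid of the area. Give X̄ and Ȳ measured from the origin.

X̄ = 117.26 in, Ȳ = 40.22 in

rectangular portion: A = 195 × 85 = 16575.00, centroid at (97.50, 42.50).
triangular portion: A = ½·75·85 = 3187.50, centroid at (220.00, 28.33).
ΣA = 19762.50 in², ΣAX̄ = 2317312.50 in³, ΣAȲ = 794750.00 in³.
X̄ = 2317312.50/19762.50 = 117.26 in; Ȳ = 794750.00/19762.50 = 40.22 in.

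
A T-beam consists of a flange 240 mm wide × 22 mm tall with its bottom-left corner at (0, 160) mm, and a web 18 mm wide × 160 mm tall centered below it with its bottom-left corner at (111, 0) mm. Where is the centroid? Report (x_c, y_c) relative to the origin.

Part | A | x̄ᵢ | ȳᵢ | A·x̄ᵢ | A·ȳᵢ
web | 2880.00 | 120.00 | 80.00 | 345600.00 | 230400.00
flange | 5280.00 | 120.00 | 171.00 | 633600.00 | 902880.00
Σ | 8160.00 |  |  | 979200.00 | 1133280.00
x_c = 979200.00 / 8160.00 = 120.00 mm
y_c = 1133280.00 / 8160.00 = 138.88 mm

x_c = 120.00 mm, y_c = 138.88 mm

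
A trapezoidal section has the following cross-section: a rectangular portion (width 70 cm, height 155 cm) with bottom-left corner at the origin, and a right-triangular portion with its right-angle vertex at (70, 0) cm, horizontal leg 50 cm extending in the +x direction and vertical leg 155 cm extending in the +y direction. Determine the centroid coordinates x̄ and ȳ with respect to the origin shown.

rectangular portion: A = 70 × 155 = 10850.00, centroid at (35.00, 77.50).
triangular portion: A = ½·50·155 = 3875.00, centroid at (86.67, 51.67).
ΣA = 14725.00 cm²
ΣAx̄ = (10850.00)(35.00) + (3875.00)(86.67) = 715583.33 cm³
ΣAȳ = (10850.00)(77.50) + (3875.00)(51.67) = 1041083.33 cm³
x̄ = 715583.33 / 14725.00 = 48.60 cm
ȳ = 1041083.33 / 14725.00 = 70.70 cm

x̄ = 48.60 cm, ȳ = 70.70 cm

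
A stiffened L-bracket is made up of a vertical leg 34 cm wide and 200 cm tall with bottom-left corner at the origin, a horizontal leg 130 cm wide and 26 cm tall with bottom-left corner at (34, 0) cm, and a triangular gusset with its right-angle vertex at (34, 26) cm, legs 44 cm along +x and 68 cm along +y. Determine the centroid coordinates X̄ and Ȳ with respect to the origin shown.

X̄ = 44.79 cm, Ȳ = 68.24 cm

vertical leg: A = 34 × 200 = 6800.00, centroid at (17.00, 100.00).
horizontal leg: A = 130 × 26 = 3380.00, centroid at (99.00, 13.00).
gusset: A = ½·44·68 = 1496.00, centroid at (48.67, 48.67).
ΣA = 11676.00 cm²
ΣAX̄ = (6800.00)(17.00) + (3380.00)(99.00) + (1496.00)(48.67) = 523025.33 cm³
ΣAȲ = (6800.00)(100.00) + (3380.00)(13.00) + (1496.00)(48.67) = 796745.33 cm³
X̄ = 523025.33 / 11676.00 = 44.79 cm
Ȳ = 796745.33 / 11676.00 = 68.24 cm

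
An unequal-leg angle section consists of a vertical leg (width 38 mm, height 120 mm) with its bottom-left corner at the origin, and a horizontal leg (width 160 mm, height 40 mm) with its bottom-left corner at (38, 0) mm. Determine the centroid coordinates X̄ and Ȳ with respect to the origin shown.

X̄ = 76.81 mm, Ȳ = 36.64 mm

vertical leg: A = 38 × 120 = 4560.00, centroid at (19.00, 60.00).
horizontal leg: A = 160 × 40 = 6400.00, centroid at (118.00, 20.00).
ΣA = 10960.00 mm²
ΣAX̄ = (4560.00)(19.00) + (6400.00)(118.00) = 841840.00 mm³
ΣAȲ = (4560.00)(60.00) + (6400.00)(20.00) = 401600.00 mm³
X̄ = 841840.00 / 10960.00 = 76.81 mm
Ȳ = 401600.00 / 10960.00 = 36.64 mm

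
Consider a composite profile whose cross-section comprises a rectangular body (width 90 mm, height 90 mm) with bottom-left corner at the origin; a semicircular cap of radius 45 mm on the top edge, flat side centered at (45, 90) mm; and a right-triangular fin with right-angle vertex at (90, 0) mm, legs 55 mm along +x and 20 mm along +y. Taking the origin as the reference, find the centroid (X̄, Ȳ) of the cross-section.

Part | A | x̄ᵢ | ȳᵢ | A·x̄ᵢ | A·ȳᵢ
rectangular body | 8100.00 | 45.00 | 45.00 | 364500.00 | 364500.00
semicircular top | 3180.86 | 45.00 | 109.10 | 143138.82 | 347027.63
triangular fin | 550.00 | 108.33 | 6.67 | 59583.33 | 3666.67
Σ | 11830.86 |  |  | 567222.15 | 715194.30
X̄ = 567222.15 / 11830.86 = 47.94 mm
Ȳ = 715194.30 / 11830.86 = 60.45 mm

X̄ = 47.94 mm, Ȳ = 60.45 mm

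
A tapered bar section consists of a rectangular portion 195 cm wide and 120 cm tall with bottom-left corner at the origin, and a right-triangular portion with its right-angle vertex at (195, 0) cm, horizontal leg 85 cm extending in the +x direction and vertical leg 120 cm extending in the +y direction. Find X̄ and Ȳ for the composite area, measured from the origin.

rectangular portion: A = 195 × 120 = 23400.00, centroid at (97.50, 60.00).
triangular portion: A = ½·85·120 = 5100.00, centroid at (223.33, 40.00).
ΣA = 28500.00 cm², ΣAX̄ = 3420500.00 cm³, ΣAȲ = 1608000.00 cm³.
X̄ = 3420500.00/28500.00 = 120.02 cm; Ȳ = 1608000.00/28500.00 = 56.42 cm.

X̄ = 120.02 cm, Ȳ = 56.42 cm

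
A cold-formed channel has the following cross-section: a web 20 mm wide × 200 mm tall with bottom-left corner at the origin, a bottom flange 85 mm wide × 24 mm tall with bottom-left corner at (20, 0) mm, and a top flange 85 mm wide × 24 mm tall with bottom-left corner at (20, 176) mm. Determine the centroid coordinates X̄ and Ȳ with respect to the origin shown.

Part | A | x̄ᵢ | ȳᵢ | A·x̄ᵢ | A·ȳᵢ
web | 4000.00 | 10.00 | 100.00 | 40000.00 | 400000.00
bottom flange | 2040.00 | 62.50 | 12.00 | 127500.00 | 24480.00
top flange | 2040.00 | 62.50 | 188.00 | 127500.00 | 383520.00
Σ | 8080.00 |  |  | 295000.00 | 808000.00
X̄ = 295000.00 / 8080.00 = 36.51 mm
Ȳ = 808000.00 / 8080.00 = 100.00 mm

X̄ = 36.51 mm, Ȳ = 100.00 mm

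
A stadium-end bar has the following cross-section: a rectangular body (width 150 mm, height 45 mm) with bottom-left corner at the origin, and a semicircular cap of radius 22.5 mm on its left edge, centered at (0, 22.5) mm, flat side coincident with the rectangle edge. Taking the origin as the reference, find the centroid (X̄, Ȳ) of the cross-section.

Part | A | x̄ᵢ | ȳᵢ | A·x̄ᵢ | A·ȳᵢ
rectangular body | 6750.00 | 75.00 | 22.50 | 506250.00 | 151875.00
semicircular end | 795.22 | -9.55 | 22.50 | -7593.75 | 17892.35
Σ | 7545.22 |  |  | 498656.25 | 169767.35
X̄ = 498656.25 / 7545.22 = 66.09 mm
Ȳ = 169767.35 / 7545.22 = 22.50 mm

X̄ = 66.09 mm, Ȳ = 22.50 mm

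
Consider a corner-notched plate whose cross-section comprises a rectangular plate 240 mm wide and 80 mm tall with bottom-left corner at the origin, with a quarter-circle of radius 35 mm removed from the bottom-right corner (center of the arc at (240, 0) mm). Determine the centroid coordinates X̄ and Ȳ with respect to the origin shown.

Part | A | x̄ᵢ | ȳᵢ | A·x̄ᵢ | A·ȳᵢ
plate | 19200.00 | 120.00 | 40.00 | 2304000.00 | 768000.00
removed quarter-circle | -962.11 | 225.15 | 14.85 | -216615.39 | -14291.67
Σ | 18237.89 |  |  | 2087384.61 | 753708.33
X̄ = 2087384.61 / 18237.89 = 114.45 mm
Ȳ = 753708.33 / 18237.89 = 41.33 mm

X̄ = 114.45 mm, Ȳ = 41.33 mm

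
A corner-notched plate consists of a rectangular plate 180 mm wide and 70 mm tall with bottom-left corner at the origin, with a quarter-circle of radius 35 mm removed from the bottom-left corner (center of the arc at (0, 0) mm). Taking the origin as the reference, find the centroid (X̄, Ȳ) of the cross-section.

X̄ = 96.21 mm, Ȳ = 36.67 mm

Part | A | x̄ᵢ | ȳᵢ | A·x̄ᵢ | A·ȳᵢ
plate | 12600.00 | 90.00 | 35.00 | 1134000.00 | 441000.00
removed quarter-circle | -962.11 | 14.85 | 14.85 | -14291.67 | -14291.67
Σ | 11637.89 |  |  | 1119708.33 | 426708.33
X̄ = 1119708.33 / 11637.89 = 96.21 mm
Ȳ = 426708.33 / 11637.89 = 36.67 mm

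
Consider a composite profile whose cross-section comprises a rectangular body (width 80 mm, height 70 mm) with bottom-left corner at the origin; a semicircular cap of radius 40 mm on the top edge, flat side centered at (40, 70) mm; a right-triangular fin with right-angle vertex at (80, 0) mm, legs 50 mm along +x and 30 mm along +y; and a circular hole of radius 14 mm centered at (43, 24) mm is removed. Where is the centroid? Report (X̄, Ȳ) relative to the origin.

X̄ = 44.93 mm, Ȳ = 49.39 mm

rectangular body: A = 80 × 70 = 5600.00, centroid at (40.00, 35.00).
semicircular top: A = ½π·40² = 2513.27, centroid at (40.00, 86.98).
triangular fin: A = ½·50·30 = 750.00, centroid at (96.67, 10.00).
hole: A = −π·14² = -615.75, centroid at (43.00, 24.00).
ΣA = 8247.52 mm²
ΣAX̄ = (5600.00)(40.00) + (2513.27)(40.00) + (750.00)(96.67) + (-615.75)(43.00) = 370553.62 mm³
ΣAȲ = (5600.00)(35.00) + (2513.27)(86.98) + (750.00)(10.00) + (-615.75)(24.00) = 407317.80 mm³
X̄ = 370553.62 / 8247.52 = 44.93 mm
Ȳ = 407317.80 / 8247.52 = 49.39 mm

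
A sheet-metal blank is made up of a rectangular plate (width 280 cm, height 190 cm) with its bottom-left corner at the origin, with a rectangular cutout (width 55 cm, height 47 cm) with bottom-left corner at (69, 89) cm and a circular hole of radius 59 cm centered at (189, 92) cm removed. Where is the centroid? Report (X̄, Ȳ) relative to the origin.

X̄ = 129.33 cm, Ȳ = 94.69 cm

plate: A = 280 × 190 = 53200.00, centroid at (140.00, 95.00).
hole 1: A = −(55 × 47) = -2585.00, centroid at (96.50, 112.50).
hole 2: A = −π·59² = -10935.88, centroid at (189.00, 92.00).
ΣA = 39679.12 cm²
ΣAX̄ = (53200.00)(140.00) + (-2585.00)(96.50) + (-10935.88)(189.00) = 5131665.42 cm³
ΣAȲ = (53200.00)(95.00) + (-2585.00)(112.50) + (-10935.88)(92.00) = 3757086.17 cm³
X̄ = 5131665.42 / 39679.12 = 129.33 cm
Ȳ = 3757086.17 / 39679.12 = 94.69 cm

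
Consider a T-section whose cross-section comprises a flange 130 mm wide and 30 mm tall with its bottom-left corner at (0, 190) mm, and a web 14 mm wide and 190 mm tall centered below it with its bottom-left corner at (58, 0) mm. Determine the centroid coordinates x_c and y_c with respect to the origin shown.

x_c = 65.00 mm, y_c = 160.40 mm

web: A = 14 × 190 = 2660.00, centroid at (65.00, 95.00).
flange: A = 130 × 30 = 3900.00, centroid at (65.00, 205.00).
ΣA = 6560.00 mm²
ΣAx_c = (2660.00)(65.00) + (3900.00)(65.00) = 426400.00 mm³
ΣAy_c = (2660.00)(95.00) + (3900.00)(205.00) = 1052200.00 mm³
x_c = 426400.00 / 6560.00 = 65.00 mm
y_c = 1052200.00 / 6560.00 = 160.40 mm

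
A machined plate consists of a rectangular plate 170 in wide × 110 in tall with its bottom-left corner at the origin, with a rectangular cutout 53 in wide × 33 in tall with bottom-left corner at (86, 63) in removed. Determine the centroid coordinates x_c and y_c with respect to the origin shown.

x_c = 82.16 in, y_c = 52.47 in

plate: A = 170 × 110 = 18700.00, centroid at (85.00, 55.00).
hole: A = −(53 × 33) = -1749.00, centroid at (112.50, 79.50).
ΣA = 16951.00 in², ΣAx_c = 1392737.50 in³, ΣAy_c = 889454.50 in³.
x_c = 1392737.50/16951.00 = 82.16 in; y_c = 889454.50/16951.00 = 52.47 in.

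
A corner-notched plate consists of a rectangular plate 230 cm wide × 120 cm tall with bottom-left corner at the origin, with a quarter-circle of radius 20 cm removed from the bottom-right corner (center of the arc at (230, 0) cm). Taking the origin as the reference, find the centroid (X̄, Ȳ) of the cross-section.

X̄ = 113.77 cm, Ȳ = 60.59 cm

plate: A = 230 × 120 = 27600.00, centroid at (115.00, 60.00).
removed quarter-circle: A = −¼π·20² = -314.16, centroid at (221.51, 8.49).
ΣA = 27285.84 cm², ΣAX̄ = 3104410.04 cm³, ΣAȲ = 1653333.33 cm³.
X̄ = 3104410.04/27285.84 = 113.77 cm; Ȳ = 1653333.33/27285.84 = 60.59 cm.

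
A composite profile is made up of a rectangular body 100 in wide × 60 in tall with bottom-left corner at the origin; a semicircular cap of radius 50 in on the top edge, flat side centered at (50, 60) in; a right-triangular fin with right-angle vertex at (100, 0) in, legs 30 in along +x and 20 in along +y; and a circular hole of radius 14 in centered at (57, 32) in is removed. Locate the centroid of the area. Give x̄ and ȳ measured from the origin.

rectangular body: A = 100 × 60 = 6000.00, centroid at (50.00, 30.00).
semicircular top: A = ½π·50² = 3926.99, centroid at (50.00, 81.22).
triangular fin: A = ½·30·20 = 300.00, centroid at (110.00, 6.67).
hole: A = −π·14² = -615.75, centroid at (57.00, 32.00).
ΣA = 9611.24 in², ΣAx̄ = 494251.67 in³, ΣAȳ = 481248.71 in³.
x̄ = 494251.67/9611.24 = 51.42 in; ȳ = 481248.71/9611.24 = 50.07 in.

x̄ = 51.42 in, ȳ = 50.07 in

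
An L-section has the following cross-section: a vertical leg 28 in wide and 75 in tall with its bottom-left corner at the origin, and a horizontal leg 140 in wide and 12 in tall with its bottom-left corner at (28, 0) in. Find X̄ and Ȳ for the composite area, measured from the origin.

vertical leg: A = 28 × 75 = 2100.00, centroid at (14.00, 37.50).
horizontal leg: A = 140 × 12 = 1680.00, centroid at (98.00, 6.00).
ΣA = 3780.00 in², ΣAX̄ = 194040.00 in³, ΣAȲ = 88830.00 in³.
X̄ = 194040.00/3780.00 = 51.33 in; Ȳ = 88830.00/3780.00 = 23.50 in.

X̄ = 51.33 in, Ȳ = 23.50 in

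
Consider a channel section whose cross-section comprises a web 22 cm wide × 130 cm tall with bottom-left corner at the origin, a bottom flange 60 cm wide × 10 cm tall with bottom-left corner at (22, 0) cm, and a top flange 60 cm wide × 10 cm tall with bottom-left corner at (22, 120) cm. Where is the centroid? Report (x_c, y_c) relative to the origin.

Part | A | x̄ᵢ | ȳᵢ | A·x̄ᵢ | A·ȳᵢ
web | 2860.00 | 11.00 | 65.00 | 31460.00 | 185900.00
bottom flange | 600.00 | 52.00 | 5.00 | 31200.00 | 3000.00
top flange | 600.00 | 52.00 | 125.00 | 31200.00 | 75000.00
Σ | 4060.00 |  |  | 93860.00 | 263900.00
x_c = 93860.00 / 4060.00 = 23.12 cm
y_c = 263900.00 / 4060.00 = 65.00 cm

x_c = 23.12 cm, y_c = 65.00 cm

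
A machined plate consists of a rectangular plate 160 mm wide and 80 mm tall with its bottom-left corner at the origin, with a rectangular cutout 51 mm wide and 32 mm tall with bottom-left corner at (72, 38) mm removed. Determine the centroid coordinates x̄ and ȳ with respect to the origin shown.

x̄ = 77.44 mm, ȳ = 37.95 mm

Part | A | x̄ᵢ | ȳᵢ | A·x̄ᵢ | A·ȳᵢ
plate | 12800.00 | 80.00 | 40.00 | 1024000.00 | 512000.00
hole | -1632.00 | 97.50 | 54.00 | -159120.00 | -88128.00
Σ | 11168.00 |  |  | 864880.00 | 423872.00
x̄ = 864880.00 / 11168.00 = 77.44 mm
ȳ = 423872.00 / 11168.00 = 37.95 mm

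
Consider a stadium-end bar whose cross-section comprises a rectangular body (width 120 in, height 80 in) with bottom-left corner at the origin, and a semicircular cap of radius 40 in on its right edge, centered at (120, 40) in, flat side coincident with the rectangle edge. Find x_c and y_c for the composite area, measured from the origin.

rectangular body: A = 120 × 80 = 9600.00, centroid at (60.00, 40.00).
semicircular end: A = ½π·40² = 2513.27, centroid at (136.98, 40.00).
ΣA = 12113.27 in²
ΣAx_c = (9600.00)(60.00) + (2513.27)(136.98) = 920259.56 in³
ΣAy_c = (9600.00)(40.00) + (2513.27)(40.00) = 484530.96 in³
x_c = 920259.56 / 12113.27 = 75.97 in
y_c = 484530.96 / 12113.27 = 40.00 in

x_c = 75.97 in, y_c = 40.00 in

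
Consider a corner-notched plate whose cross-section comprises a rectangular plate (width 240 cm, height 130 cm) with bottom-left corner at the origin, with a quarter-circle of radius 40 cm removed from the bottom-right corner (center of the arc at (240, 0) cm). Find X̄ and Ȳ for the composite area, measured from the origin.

Part | A | x̄ᵢ | ȳᵢ | A·x̄ᵢ | A·ȳᵢ
plate | 31200.00 | 120.00 | 65.00 | 3744000.00 | 2028000.00
removed quarter-circle | -1256.64 | 223.02 | 16.98 | -280259.56 | -21333.33
Σ | 29943.36 |  |  | 3463740.44 | 2006666.67
X̄ = 3463740.44 / 29943.36 = 115.68 cm
Ȳ = 2006666.67 / 29943.36 = 67.02 cm

X̄ = 115.68 cm, Ȳ = 67.02 cm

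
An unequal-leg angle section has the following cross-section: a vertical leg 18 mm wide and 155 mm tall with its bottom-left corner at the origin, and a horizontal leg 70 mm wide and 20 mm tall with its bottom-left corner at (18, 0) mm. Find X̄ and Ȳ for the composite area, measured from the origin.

Part | A | x̄ᵢ | ȳᵢ | A·x̄ᵢ | A·ȳᵢ
vertical leg | 2790.00 | 9.00 | 77.50 | 25110.00 | 216225.00
horizontal leg | 1400.00 | 53.00 | 10.00 | 74200.00 | 14000.00
Σ | 4190.00 |  |  | 99310.00 | 230225.00
X̄ = 99310.00 / 4190.00 = 23.70 mm
Ȳ = 230225.00 / 4190.00 = 54.95 mm

X̄ = 23.70 mm, Ȳ = 54.95 mm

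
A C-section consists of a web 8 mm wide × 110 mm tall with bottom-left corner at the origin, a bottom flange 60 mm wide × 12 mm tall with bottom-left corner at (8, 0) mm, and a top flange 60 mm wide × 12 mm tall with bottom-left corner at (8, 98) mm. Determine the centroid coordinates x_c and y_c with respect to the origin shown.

web: A = 8 × 110 = 880.00, centroid at (4.00, 55.00).
bottom flange: A = 60 × 12 = 720.00, centroid at (38.00, 6.00).
top flange: A = 60 × 12 = 720.00, centroid at (38.00, 104.00).
ΣA = 2320.00 mm², ΣAx_c = 58240.00 mm³, ΣAy_c = 127600.00 mm³.
x_c = 58240.00/2320.00 = 25.10 mm; y_c = 127600.00/2320.00 = 55.00 mm.

x_c = 25.10 mm, y_c = 55.00 mm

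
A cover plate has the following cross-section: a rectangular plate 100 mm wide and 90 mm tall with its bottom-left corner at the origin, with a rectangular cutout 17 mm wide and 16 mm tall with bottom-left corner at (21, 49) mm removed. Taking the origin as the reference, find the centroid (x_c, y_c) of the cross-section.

x_c = 50.64 mm, y_c = 44.63 mm

plate: A = 100 × 90 = 9000.00, centroid at (50.00, 45.00).
hole: A = −(17 × 16) = -272.00, centroid at (29.50, 57.00).
ΣA = 8728.00 mm²
ΣAx_c = (9000.00)(50.00) + (-272.00)(29.50) = 441976.00 mm³
ΣAy_c = (9000.00)(45.00) + (-272.00)(57.00) = 389496.00 mm³
x_c = 441976.00 / 8728.00 = 50.64 mm
y_c = 389496.00 / 8728.00 = 44.63 mm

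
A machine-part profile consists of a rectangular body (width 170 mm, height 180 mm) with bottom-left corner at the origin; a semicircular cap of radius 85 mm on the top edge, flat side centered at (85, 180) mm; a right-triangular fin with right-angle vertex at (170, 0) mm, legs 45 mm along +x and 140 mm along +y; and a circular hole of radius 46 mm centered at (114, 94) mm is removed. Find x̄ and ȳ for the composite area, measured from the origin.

rectangular body: A = 170 × 180 = 30600.00, centroid at (85.00, 90.00).
semicircular top: A = ½π·85² = 11349.00, centroid at (85.00, 216.08).
triangular fin: A = ½·45·140 = 3150.00, centroid at (185.00, 46.67).
hole: A = −π·46² = -6647.61, centroid at (114.00, 94.00).
ΣA = 38451.39 mm², ΣAx̄ = 3390587.75 mm³, ΣAȳ = 4728361.94 mm³.
x̄ = 3390587.75/38451.39 = 88.18 mm; ȳ = 4728361.94/38451.39 = 122.97 mm.

x̄ = 88.18 mm, ȳ = 122.97 mm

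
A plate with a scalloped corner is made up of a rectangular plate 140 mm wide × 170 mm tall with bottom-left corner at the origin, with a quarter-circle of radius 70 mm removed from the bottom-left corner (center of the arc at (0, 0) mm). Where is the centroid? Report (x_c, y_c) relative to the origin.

x_c = 77.77 mm, y_c = 95.67 mm

plate: A = 140 × 170 = 23800.00, centroid at (70.00, 85.00).
removed quarter-circle: A = −¼π·70² = -3848.45, centroid at (29.71, 29.71).
ΣA = 19951.55 mm²
ΣAx_c = (23800.00)(70.00) + (-3848.45)(29.71) = 1551666.67 mm³
ΣAy_c = (23800.00)(85.00) + (-3848.45)(29.71) = 1908666.67 mm³
x_c = 1551666.67 / 19951.55 = 77.77 mm
y_c = 1908666.67 / 19951.55 = 95.67 mm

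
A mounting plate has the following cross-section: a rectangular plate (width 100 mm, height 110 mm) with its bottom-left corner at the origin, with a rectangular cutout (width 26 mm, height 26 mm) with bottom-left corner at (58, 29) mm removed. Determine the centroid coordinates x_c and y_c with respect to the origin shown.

x_c = 48.62 mm, y_c = 55.85 mm

Part | A | x̄ᵢ | ȳᵢ | A·x̄ᵢ | A·ȳᵢ
plate | 11000.00 | 50.00 | 55.00 | 550000.00 | 605000.00
hole | -676.00 | 71.00 | 42.00 | -47996.00 | -28392.00
Σ | 10324.00 |  |  | 502004.00 | 576608.00
x_c = 502004.00 / 10324.00 = 48.62 mm
y_c = 576608.00 / 10324.00 = 55.85 mm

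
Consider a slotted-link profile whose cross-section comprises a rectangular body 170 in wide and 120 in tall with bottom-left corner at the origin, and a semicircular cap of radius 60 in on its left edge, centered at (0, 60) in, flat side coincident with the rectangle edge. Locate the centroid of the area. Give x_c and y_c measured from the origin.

rectangular body: A = 170 × 120 = 20400.00, centroid at (85.00, 60.00).
semicircular end: A = ½π·60² = 5654.87, centroid at (-25.46, 60.00).
ΣA = 26054.87 in²
ΣAx_c = (20400.00)(85.00) + (5654.87)(-25.46) = 1590000.00 in³
ΣAy_c = (20400.00)(60.00) + (5654.87)(60.00) = 1563292.01 in³
x_c = 1590000.00 / 26054.87 = 61.03 in
y_c = 1563292.01 / 26054.87 = 60.00 in

x_c = 61.03 in, y_c = 60.00 in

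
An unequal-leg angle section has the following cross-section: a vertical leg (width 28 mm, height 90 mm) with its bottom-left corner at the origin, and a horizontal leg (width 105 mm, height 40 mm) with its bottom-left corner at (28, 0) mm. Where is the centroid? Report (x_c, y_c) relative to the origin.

x_c = 55.56 mm, y_c = 29.38 mm

vertical leg: A = 28 × 90 = 2520.00, centroid at (14.00, 45.00).
horizontal leg: A = 105 × 40 = 4200.00, centroid at (80.50, 20.00).
ΣA = 6720.00 mm²
ΣAx_c = (2520.00)(14.00) + (4200.00)(80.50) = 373380.00 mm³
ΣAy_c = (2520.00)(45.00) + (4200.00)(20.00) = 197400.00 mm³
x_c = 373380.00 / 6720.00 = 55.56 mm
y_c = 197400.00 / 6720.00 = 29.38 mm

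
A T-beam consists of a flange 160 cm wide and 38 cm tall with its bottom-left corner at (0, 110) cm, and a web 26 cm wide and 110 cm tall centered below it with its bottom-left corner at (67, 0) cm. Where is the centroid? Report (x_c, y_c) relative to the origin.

x_c = 80.00 cm, y_c = 105.33 cm

web: A = 26 × 110 = 2860.00, centroid at (80.00, 55.00).
flange: A = 160 × 38 = 6080.00, centroid at (80.00, 129.00).
ΣA = 8940.00 cm²
ΣAx_c = (2860.00)(80.00) + (6080.00)(80.00) = 715200.00 cm³
ΣAy_c = (2860.00)(55.00) + (6080.00)(129.00) = 941620.00 cm³
x_c = 715200.00 / 8940.00 = 80.00 cm
y_c = 941620.00 / 8940.00 = 105.33 cm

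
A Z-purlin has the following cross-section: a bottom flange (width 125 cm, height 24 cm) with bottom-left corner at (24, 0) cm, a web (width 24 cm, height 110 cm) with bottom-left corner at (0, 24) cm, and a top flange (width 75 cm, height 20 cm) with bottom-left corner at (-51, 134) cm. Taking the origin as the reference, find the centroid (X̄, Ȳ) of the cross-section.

Part | A | x̄ᵢ | ȳᵢ | A·x̄ᵢ | A·ȳᵢ
bottom flange | 3000.00 | 86.50 | 12.00 | 259500.00 | 36000.00
web | 2640.00 | 12.00 | 79.00 | 31680.00 | 208560.00
top flange | 1500.00 | -13.50 | 144.00 | -20250.00 | 216000.00
Σ | 7140.00 |  |  | 270930.00 | 460560.00
X̄ = 270930.00 / 7140.00 = 37.95 cm
Ȳ = 460560.00 / 7140.00 = 64.50 cm

X̄ = 37.95 cm, Ȳ = 64.50 cm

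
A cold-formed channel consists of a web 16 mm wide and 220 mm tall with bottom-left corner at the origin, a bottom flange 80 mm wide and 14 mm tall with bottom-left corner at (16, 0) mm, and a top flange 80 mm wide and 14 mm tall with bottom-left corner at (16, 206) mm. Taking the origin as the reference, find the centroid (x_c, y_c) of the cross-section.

x_c = 26.67 mm, y_c = 110.00 mm

web: A = 16 × 220 = 3520.00, centroid at (8.00, 110.00).
bottom flange: A = 80 × 14 = 1120.00, centroid at (56.00, 7.00).
top flange: A = 80 × 14 = 1120.00, centroid at (56.00, 213.00).
ΣA = 5760.00 mm², ΣAx_c = 153600.00 mm³, ΣAy_c = 633600.00 mm³.
x_c = 153600.00/5760.00 = 26.67 mm; y_c = 633600.00/5760.00 = 110.00 mm.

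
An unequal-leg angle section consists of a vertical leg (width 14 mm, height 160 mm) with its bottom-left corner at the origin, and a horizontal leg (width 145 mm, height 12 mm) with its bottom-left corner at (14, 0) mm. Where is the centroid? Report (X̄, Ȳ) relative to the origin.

Part | A | x̄ᵢ | ȳᵢ | A·x̄ᵢ | A·ȳᵢ
vertical leg | 2240.00 | 7.00 | 80.00 | 15680.00 | 179200.00
horizontal leg | 1740.00 | 86.50 | 6.00 | 150510.00 | 10440.00
Σ | 3980.00 |  |  | 166190.00 | 189640.00
X̄ = 166190.00 / 3980.00 = 41.76 mm
Ȳ = 189640.00 / 3980.00 = 47.65 mm

X̄ = 41.76 mm, Ȳ = 47.65 mm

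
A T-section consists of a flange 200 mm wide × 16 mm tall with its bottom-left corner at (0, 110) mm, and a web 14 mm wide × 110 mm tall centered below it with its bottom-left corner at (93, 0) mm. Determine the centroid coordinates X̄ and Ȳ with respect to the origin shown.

web: A = 14 × 110 = 1540.00, centroid at (100.00, 55.00).
flange: A = 200 × 16 = 3200.00, centroid at (100.00, 118.00).
ΣA = 4740.00 mm²
ΣAX̄ = (1540.00)(100.00) + (3200.00)(100.00) = 474000.00 mm³
ΣAȲ = (1540.00)(55.00) + (3200.00)(118.00) = 462300.00 mm³
X̄ = 474000.00 / 4740.00 = 100.00 mm
Ȳ = 462300.00 / 4740.00 = 97.53 mm

X̄ = 100.00 mm, Ȳ = 97.53 mm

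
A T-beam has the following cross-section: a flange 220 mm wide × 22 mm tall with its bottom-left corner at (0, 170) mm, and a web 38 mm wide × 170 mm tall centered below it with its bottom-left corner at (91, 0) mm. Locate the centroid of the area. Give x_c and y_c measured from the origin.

x_c = 110.00 mm, y_c = 126.12 mm

web: A = 38 × 170 = 6460.00, centroid at (110.00, 85.00).
flange: A = 220 × 22 = 4840.00, centroid at (110.00, 181.00).
ΣA = 11300.00 mm², ΣAx_c = 1243000.00 mm³, ΣAy_c = 1425140.00 mm³.
x_c = 1243000.00/11300.00 = 110.00 mm; y_c = 1425140.00/11300.00 = 126.12 mm.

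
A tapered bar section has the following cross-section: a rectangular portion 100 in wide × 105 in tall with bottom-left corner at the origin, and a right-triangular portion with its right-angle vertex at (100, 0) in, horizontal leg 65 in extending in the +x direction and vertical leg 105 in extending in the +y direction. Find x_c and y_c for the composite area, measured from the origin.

x_c = 67.58 in, y_c = 48.21 in

Part | A | x̄ᵢ | ȳᵢ | A·x̄ᵢ | A·ȳᵢ
rectangular portion | 10500.00 | 50.00 | 52.50 | 525000.00 | 551250.00
triangular portion | 3412.50 | 121.67 | 35.00 | 415187.50 | 119437.50
Σ | 13912.50 |  |  | 940187.50 | 670687.50
x_c = 940187.50 / 13912.50 = 67.58 in
y_c = 670687.50 / 13912.50 = 48.21 in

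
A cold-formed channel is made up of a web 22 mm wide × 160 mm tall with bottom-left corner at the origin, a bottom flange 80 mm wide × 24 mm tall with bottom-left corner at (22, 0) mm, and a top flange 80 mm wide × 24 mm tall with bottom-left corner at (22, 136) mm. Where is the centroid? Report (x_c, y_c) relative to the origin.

x_c = 37.61 mm, y_c = 80.00 mm

Part | A | x̄ᵢ | ȳᵢ | A·x̄ᵢ | A·ȳᵢ
web | 3520.00 | 11.00 | 80.00 | 38720.00 | 281600.00
bottom flange | 1920.00 | 62.00 | 12.00 | 119040.00 | 23040.00
top flange | 1920.00 | 62.00 | 148.00 | 119040.00 | 284160.00
Σ | 7360.00 |  |  | 276800.00 | 588800.00
x_c = 276800.00 / 7360.00 = 37.61 mm
y_c = 588800.00 / 7360.00 = 80.00 mm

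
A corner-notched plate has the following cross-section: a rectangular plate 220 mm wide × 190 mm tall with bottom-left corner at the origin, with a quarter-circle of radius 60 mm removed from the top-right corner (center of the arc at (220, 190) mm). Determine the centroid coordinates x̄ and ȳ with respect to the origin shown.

Part | A | x̄ᵢ | ȳᵢ | A·x̄ᵢ | A·ȳᵢ
plate | 41800.00 | 110.00 | 95.00 | 4598000.00 | 3971000.00
removed quarter-circle | -2827.43 | 194.54 | 164.54 | -550035.35 | -465212.34
Σ | 38972.57 |  |  | 4047964.65 | 3505787.66
x̄ = 4047964.65 / 38972.57 = 103.87 mm
ȳ = 3505787.66 / 38972.57 = 89.96 mm

x̄ = 103.87 mm, ȳ = 89.96 mm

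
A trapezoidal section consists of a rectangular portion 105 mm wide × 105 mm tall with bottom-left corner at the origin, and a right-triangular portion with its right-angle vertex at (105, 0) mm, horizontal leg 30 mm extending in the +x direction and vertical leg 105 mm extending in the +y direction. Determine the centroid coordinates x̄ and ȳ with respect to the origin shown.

rectangular portion: A = 105 × 105 = 11025.00, centroid at (52.50, 52.50).
triangular portion: A = ½·30·105 = 1575.00, centroid at (115.00, 35.00).
ΣA = 12600.00 mm², ΣAx̄ = 759937.50 mm³, ΣAȳ = 633937.50 mm³.
x̄ = 759937.50/12600.00 = 60.31 mm; ȳ = 633937.50/12600.00 = 50.31 mm.

x̄ = 60.31 mm, ȳ = 50.31 mm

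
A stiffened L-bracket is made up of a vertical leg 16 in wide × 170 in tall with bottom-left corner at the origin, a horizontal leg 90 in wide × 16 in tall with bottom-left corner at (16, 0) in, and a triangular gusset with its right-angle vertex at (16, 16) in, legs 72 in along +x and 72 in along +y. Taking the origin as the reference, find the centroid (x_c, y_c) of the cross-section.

vertical leg: A = 16 × 170 = 2720.00, centroid at (8.00, 85.00).
horizontal leg: A = 90 × 16 = 1440.00, centroid at (61.00, 8.00).
gusset: A = ½·72·72 = 2592.00, centroid at (40.00, 40.00).
ΣA = 6752.00 in²
ΣAx_c = (2720.00)(8.00) + (1440.00)(61.00) + (2592.00)(40.00) = 213280.00 in³
ΣAy_c = (2720.00)(85.00) + (1440.00)(8.00) + (2592.00)(40.00) = 346400.00 in³
x_c = 213280.00 / 6752.00 = 31.59 in
y_c = 346400.00 / 6752.00 = 51.30 in

x_c = 31.59 in, y_c = 51.30 in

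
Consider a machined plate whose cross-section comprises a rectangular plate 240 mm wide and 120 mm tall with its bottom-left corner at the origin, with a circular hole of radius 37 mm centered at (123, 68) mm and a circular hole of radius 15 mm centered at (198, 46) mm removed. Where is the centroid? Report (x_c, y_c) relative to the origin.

plate: A = 240 × 120 = 28800.00, centroid at (120.00, 60.00).
hole 1: A = −π·37² = -4300.84, centroid at (123.00, 68.00).
hole 2: A = −π·15² = -706.86, centroid at (198.00, 46.00).
ΣA = 23792.30 mm²
ΣAx_c = (28800.00)(120.00) + (-4300.84)(123.00) + (-706.86)(198.00) = 2787038.69 mm³
ΣAy_c = (28800.00)(60.00) + (-4300.84)(68.00) + (-706.86)(46.00) = 1403027.37 mm³
x_c = 2787038.69 / 23792.30 = 117.14 mm
y_c = 1403027.37 / 23792.30 = 58.97 mm

x_c = 117.14 mm, y_c = 58.97 mm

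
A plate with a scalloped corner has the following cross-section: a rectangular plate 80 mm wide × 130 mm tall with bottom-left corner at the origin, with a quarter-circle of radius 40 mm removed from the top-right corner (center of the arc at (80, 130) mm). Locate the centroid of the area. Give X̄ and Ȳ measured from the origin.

Part | A | x̄ᵢ | ȳᵢ | A·x̄ᵢ | A·ȳᵢ
plate | 10400.00 | 40.00 | 65.00 | 416000.00 | 676000.00
removed quarter-circle | -1256.64 | 63.02 | 113.02 | -79197.63 | -142029.48
Σ | 9143.36 |  |  | 336802.37 | 533970.52
X̄ = 336802.37 / 9143.36 = 36.84 mm
Ȳ = 533970.52 / 9143.36 = 58.40 mm

X̄ = 36.84 mm, Ȳ = 58.40 mm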